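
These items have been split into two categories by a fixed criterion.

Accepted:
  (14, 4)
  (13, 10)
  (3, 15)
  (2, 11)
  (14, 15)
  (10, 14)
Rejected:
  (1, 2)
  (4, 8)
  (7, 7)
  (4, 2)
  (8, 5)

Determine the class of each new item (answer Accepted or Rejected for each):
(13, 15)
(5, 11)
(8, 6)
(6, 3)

Rule: max ≥ 10. This holds for each 'Accepted' example and fails for each 'Rejected' one.
(13, 15): max 15 — meets the rule, so Accepted. (5, 11): max 11 — meets the rule, so Accepted. (8, 6): max 8 — fails this test, so Rejected. (6, 3): max 6 — fails this test, so Rejected.

Accepted, Accepted, Rejected, Rejected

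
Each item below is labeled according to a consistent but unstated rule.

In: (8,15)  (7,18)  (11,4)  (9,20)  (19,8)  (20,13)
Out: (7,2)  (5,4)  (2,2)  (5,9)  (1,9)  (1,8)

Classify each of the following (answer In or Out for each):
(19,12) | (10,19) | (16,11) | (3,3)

A rule that fits every label: sum ≥ 15 — true of each 'In' example, false of each 'Out' one.

In, In, In, Out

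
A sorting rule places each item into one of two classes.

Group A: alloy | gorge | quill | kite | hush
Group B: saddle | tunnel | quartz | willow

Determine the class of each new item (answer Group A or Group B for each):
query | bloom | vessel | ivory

Group A, Group A, Group B, Group A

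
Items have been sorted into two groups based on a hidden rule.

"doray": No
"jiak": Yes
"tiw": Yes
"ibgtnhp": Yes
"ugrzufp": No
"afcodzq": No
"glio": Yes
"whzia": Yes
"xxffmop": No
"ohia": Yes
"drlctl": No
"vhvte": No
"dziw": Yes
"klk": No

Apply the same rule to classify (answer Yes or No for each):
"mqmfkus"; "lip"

No, Yes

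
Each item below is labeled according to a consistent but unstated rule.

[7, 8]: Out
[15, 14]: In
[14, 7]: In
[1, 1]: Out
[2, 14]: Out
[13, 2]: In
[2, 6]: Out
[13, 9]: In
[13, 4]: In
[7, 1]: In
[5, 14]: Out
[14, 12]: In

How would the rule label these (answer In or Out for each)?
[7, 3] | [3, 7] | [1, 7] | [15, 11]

In, Out, Out, In

The common property of the 'In' items is: first > second. No 'Out' item has it.
In: [7, 3], since 7 > 3.
Out: [3, 7], since 3 < 7.
Out: [1, 7], since 1 < 7.
In: [15, 11], since 15 > 11.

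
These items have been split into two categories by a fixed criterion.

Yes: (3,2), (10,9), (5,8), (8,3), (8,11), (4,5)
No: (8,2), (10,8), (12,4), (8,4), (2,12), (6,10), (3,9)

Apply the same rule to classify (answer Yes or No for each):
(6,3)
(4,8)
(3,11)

Yes, No, No

The rule appears to be: sum is odd.
Yes: (6,3), since 6+3 = 9. No: (4,8), since 4+8 = 12. No: (3,11), since 3+11 = 14.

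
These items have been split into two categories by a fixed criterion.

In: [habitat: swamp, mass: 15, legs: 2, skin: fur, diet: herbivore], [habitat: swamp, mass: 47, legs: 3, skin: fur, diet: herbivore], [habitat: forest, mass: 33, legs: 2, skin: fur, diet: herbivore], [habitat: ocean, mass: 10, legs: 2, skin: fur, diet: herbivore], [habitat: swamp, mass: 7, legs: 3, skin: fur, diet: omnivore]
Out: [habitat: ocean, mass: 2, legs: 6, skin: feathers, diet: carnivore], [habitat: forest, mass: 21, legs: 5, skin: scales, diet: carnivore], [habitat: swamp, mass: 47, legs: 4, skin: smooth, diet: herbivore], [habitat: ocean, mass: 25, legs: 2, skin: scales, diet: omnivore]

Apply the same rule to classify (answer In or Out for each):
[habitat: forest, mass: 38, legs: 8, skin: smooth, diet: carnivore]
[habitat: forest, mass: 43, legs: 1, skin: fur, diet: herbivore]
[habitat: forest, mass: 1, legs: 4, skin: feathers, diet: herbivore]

Out, In, Out

A rule that fits every label: skin is fur — true of each 'In' example, false of each 'Out' one.
[habitat: forest, mass: 38, legs: 8, skin: smooth, diet: carnivore]: skin is smooth — lacks this property, so Out.
[habitat: forest, mass: 43, legs: 1, skin: fur, diet: herbivore]: skin is fur — has this property, so In.
[habitat: forest, mass: 1, legs: 4, skin: feathers, diet: herbivore]: skin is feathers — lacks this property, so Out.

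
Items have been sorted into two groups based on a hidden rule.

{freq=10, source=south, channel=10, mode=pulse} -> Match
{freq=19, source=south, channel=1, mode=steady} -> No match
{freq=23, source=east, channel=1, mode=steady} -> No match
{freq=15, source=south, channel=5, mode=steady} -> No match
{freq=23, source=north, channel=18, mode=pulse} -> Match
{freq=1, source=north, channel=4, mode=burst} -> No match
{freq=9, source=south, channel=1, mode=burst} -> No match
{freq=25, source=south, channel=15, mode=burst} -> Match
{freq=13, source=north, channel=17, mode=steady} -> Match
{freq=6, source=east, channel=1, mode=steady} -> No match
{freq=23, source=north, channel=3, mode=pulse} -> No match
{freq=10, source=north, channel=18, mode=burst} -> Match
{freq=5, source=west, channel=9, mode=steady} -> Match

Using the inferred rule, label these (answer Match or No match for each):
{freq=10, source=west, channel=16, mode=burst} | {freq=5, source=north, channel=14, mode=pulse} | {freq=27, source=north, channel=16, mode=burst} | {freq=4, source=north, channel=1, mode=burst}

Match, Match, Match, No match

All 'Match' examples share one property — channel ≥ 9 — and every 'No match' example lacks it.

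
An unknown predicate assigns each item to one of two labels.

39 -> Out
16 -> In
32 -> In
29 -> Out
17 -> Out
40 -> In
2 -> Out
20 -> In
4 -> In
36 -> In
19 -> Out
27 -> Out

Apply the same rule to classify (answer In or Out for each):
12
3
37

Looking at the examples, the only property every 'In' case has and every 'Out' case lacks is: multiple of 4.

In, Out, Out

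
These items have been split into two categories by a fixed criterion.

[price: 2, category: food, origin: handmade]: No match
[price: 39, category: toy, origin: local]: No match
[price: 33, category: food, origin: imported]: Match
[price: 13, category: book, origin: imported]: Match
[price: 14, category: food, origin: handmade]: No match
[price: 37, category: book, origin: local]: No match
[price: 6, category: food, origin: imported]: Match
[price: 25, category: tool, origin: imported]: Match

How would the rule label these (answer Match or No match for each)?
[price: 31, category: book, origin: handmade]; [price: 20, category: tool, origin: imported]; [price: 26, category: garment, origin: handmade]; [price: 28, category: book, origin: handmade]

All 'Match' examples share one property — origin is imported — and every 'No match' example lacks it.
No match: [price: 31, category: book, origin: handmade], since origin is handmade. Match: [price: 20, category: tool, origin: imported], since origin is imported. No match: [price: 26, category: garment, origin: handmade], since origin is handmade. No match: [price: 28, category: book, origin: handmade], since origin is handmade.

No match, Match, No match, No match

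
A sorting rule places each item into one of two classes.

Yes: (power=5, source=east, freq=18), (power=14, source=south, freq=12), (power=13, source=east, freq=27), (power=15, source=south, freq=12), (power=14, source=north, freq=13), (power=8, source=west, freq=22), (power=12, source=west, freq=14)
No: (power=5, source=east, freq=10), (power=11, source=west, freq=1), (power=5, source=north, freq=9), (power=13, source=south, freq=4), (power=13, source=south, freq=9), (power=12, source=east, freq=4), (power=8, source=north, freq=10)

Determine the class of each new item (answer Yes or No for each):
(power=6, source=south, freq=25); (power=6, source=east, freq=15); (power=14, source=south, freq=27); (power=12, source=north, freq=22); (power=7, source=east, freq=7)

Yes, Yes, Yes, Yes, No

A rule that fits every label: freq ≥ 12 — true of each 'Yes' example, false of each 'No' one.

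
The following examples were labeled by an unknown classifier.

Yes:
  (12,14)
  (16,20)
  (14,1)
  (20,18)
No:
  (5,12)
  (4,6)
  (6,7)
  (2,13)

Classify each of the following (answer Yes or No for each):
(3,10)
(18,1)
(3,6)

No, Yes, No

The distinguishing property — first ≥ 7 — holds for all the 'Yes' cases and none of the 'No' cases.
No: (3,10), since first 3. Yes: (18,1), since first 18. No: (3,6), since first 3.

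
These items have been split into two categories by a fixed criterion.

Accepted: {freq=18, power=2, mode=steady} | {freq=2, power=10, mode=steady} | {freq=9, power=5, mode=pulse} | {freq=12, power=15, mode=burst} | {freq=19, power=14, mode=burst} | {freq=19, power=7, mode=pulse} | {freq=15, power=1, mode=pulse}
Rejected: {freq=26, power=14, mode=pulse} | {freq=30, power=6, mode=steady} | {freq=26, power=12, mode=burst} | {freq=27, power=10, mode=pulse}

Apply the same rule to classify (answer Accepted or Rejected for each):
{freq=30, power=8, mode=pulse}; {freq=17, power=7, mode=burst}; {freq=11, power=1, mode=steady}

All 'Accepted' examples share one property — freq ≤ 19 — and every 'Rejected' example lacks it.
{freq=30, power=8, mode=pulse} → freq = 30 → Rejected.
{freq=17, power=7, mode=burst} → freq = 17 → Accepted.
{freq=11, power=1, mode=steady} → freq = 11 → Accepted.

Rejected, Accepted, Accepted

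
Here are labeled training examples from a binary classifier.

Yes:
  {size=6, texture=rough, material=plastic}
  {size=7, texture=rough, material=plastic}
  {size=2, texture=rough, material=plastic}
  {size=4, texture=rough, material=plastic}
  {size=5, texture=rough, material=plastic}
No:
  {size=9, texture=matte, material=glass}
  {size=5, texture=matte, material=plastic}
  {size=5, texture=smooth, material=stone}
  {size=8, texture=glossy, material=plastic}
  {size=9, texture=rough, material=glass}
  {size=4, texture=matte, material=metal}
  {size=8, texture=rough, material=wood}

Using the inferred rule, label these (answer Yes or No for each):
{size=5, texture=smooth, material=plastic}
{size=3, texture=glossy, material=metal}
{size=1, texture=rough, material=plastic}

No, No, Yes

Rule: material is plastic AND texture is rough. This holds for each 'Yes' example and fails for each 'No' one.
No: {size=5, texture=smooth, material=plastic}, since material is plastic, texture is smooth.
No: {size=3, texture=glossy, material=metal}, since material is metal, texture is glossy.
Yes: {size=1, texture=rough, material=plastic}, since material is plastic, texture is rough.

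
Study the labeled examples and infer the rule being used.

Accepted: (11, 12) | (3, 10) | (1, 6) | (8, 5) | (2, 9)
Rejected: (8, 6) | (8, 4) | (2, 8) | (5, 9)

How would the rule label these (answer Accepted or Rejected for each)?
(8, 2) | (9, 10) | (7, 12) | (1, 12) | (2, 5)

Rule: sum is odd. This holds for each 'Accepted' example and fails for each 'Rejected' one.
(8, 2): Rejected (8+2 = 10).
(9, 10): Accepted (9+10 = 19).
(7, 12): Accepted (7+12 = 19).
(1, 12): Accepted (1+12 = 13).
(2, 5): Accepted (2+5 = 7).

Rejected, Accepted, Accepted, Accepted, Accepted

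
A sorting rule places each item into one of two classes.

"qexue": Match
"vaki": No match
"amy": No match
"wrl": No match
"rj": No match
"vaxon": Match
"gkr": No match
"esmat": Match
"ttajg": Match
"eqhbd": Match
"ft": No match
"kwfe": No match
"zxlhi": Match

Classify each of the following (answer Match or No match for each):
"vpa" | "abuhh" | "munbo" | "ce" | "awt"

Every 'Match' example satisfies: length 5. None of the 'No match' examples do.
"vpa" → length 3 → No match. "abuhh" → length 5 → Match. "munbo" → length 5 → Match. "ce" → length 2 → No match. "awt" → length 3 → No match.

No match, Match, Match, No match, No match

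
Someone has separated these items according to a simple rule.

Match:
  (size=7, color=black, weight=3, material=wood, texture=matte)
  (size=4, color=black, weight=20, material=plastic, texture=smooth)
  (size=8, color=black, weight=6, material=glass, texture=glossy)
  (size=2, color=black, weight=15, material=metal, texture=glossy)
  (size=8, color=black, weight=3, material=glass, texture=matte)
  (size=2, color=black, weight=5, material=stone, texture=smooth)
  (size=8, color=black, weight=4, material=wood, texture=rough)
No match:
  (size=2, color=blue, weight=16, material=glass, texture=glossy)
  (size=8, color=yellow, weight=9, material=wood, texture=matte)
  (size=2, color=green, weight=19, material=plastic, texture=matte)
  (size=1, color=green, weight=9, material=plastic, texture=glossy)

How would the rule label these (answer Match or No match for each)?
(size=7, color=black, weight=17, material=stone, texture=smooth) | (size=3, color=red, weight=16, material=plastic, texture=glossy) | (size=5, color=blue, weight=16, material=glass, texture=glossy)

Match, No match, No match

'Match' ⟺ color is black.
(size=7, color=black, weight=17, material=stone, texture=smooth): Match (color is black). (size=3, color=red, weight=16, material=plastic, texture=glossy): No match (color is red). (size=5, color=blue, weight=16, material=glass, texture=glossy): No match (color is blue).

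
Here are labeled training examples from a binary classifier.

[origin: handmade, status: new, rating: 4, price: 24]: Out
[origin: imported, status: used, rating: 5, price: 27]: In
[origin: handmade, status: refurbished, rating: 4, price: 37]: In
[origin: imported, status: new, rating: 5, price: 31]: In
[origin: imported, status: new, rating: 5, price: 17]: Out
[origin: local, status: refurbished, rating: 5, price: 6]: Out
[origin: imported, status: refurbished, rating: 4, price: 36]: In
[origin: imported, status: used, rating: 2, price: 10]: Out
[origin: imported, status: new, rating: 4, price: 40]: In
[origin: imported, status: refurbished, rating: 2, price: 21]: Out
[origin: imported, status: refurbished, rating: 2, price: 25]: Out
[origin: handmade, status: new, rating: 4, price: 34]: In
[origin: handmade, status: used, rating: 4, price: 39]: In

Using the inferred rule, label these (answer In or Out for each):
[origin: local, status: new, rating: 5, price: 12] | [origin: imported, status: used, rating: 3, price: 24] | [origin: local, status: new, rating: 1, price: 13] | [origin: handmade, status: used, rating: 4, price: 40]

Out, Out, Out, In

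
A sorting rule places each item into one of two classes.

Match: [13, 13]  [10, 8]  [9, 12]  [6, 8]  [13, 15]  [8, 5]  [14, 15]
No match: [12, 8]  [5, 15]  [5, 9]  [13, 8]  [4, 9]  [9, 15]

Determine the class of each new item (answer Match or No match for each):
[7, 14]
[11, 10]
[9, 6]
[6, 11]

The rule appears to be: |first − second| ≤ 3.

No match, Match, Match, No match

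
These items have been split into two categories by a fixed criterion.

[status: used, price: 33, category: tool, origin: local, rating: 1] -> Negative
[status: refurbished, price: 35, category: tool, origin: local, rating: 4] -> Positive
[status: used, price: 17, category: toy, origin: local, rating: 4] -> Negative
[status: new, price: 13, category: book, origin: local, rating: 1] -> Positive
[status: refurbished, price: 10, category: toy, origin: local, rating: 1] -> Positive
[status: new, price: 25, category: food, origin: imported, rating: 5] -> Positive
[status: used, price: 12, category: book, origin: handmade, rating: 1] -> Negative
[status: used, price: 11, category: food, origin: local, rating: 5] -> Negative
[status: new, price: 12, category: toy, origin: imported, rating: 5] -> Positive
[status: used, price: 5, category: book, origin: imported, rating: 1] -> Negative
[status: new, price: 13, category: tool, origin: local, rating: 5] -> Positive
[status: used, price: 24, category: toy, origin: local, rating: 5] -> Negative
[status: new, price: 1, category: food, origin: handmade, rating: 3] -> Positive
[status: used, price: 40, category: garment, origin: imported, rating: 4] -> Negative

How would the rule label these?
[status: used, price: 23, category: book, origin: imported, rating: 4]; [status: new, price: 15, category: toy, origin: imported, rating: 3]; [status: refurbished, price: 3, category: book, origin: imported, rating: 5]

Negative, Positive, Positive

Every 'Positive' example satisfies: status is not used. None of the 'Negative' examples do.
[status: used, price: 23, category: book, origin: imported, rating: 4]: Negative (status is used). [status: new, price: 15, category: toy, origin: imported, rating: 3]: Positive (status is new). [status: refurbished, price: 3, category: book, origin: imported, rating: 5]: Positive (status is refurbished).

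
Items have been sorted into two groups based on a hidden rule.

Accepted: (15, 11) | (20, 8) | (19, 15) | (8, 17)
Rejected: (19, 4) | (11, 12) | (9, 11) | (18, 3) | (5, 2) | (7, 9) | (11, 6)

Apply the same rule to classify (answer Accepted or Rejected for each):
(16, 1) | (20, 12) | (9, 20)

Rejected, Accepted, Accepted

The pattern is that an item is 'Accepted' exactly when: sum ≥ 25.
(16, 1) → 16+1 = 17 → Rejected. (20, 12) → 20+12 = 32 → Accepted. (9, 20) → 9+20 = 29 → Accepted.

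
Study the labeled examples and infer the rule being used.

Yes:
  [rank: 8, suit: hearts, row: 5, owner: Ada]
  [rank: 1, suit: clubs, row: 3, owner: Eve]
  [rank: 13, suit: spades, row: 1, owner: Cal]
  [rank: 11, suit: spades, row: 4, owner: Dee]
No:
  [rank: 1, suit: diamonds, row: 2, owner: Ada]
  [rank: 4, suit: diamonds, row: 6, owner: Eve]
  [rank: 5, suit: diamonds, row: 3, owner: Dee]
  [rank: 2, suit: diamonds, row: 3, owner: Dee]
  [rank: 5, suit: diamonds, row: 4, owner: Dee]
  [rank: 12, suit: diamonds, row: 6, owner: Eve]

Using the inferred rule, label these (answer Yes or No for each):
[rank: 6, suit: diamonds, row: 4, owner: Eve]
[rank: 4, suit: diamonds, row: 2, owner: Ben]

No, No

'Yes' ⟺ suit is not diamonds.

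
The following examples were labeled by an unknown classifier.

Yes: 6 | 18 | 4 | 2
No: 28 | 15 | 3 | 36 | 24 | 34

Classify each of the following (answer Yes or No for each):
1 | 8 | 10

Rule: even AND at most 18. This holds for each 'Yes' example and fails for each 'No' one.
1: No (1 is odd, 1 ≤ 18). 8: Yes (8 is even, 8 ≤ 18). 10: Yes (10 is even, 10 ≤ 18).

No, Yes, Yes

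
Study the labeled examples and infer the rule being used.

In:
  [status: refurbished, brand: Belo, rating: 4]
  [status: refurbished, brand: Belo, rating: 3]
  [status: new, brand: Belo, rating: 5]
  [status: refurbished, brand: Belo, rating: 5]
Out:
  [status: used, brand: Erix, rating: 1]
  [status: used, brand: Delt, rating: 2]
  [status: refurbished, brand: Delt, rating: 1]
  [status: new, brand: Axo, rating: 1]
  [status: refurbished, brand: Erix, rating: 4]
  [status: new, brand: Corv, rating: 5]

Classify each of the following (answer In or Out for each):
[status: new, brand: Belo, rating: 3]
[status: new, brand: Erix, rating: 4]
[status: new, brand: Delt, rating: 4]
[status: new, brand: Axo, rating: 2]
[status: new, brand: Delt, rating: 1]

Looking at the examples, the only property every 'In' case has and every 'Out' case lacks is: brand is Belo.
[status: new, brand: Belo, rating: 3]: brand is Belo, passes → In.
[status: new, brand: Erix, rating: 4]: brand is Erix, does not satisfy this → Out.
[status: new, brand: Delt, rating: 4]: brand is Delt, does not satisfy this → Out.
[status: new, brand: Axo, rating: 2]: brand is Axo, does not satisfy this → Out.
[status: new, brand: Delt, rating: 1]: brand is Delt, does not satisfy this → Out.

In, Out, Out, Out, Out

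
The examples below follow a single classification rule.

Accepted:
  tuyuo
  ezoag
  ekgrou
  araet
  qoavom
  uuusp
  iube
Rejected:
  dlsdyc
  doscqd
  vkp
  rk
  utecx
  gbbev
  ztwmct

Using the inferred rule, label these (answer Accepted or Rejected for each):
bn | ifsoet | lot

The distinguishing property — has ≥ 3 vowels — holds for all the 'Accepted' cases and none of the 'Rejected' cases.

Rejected, Accepted, Rejected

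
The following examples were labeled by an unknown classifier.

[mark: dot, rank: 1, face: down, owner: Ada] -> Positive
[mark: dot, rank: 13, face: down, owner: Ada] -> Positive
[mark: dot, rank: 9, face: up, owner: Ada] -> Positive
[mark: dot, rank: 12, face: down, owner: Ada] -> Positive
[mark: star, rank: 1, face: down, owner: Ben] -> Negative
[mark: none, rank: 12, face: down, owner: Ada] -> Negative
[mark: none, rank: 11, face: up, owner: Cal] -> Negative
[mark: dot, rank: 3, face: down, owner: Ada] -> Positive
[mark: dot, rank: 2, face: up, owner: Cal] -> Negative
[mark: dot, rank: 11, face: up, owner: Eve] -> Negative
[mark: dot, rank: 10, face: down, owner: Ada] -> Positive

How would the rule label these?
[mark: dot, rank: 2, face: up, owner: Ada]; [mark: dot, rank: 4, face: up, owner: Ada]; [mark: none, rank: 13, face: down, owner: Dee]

Rule: owner is Ada AND mark is dot. This holds for each 'Positive' example and fails for each 'Negative' one.
[mark: dot, rank: 2, face: up, owner: Ada]: owner is Ada, mark is dot — satisfies this, so Positive.
[mark: dot, rank: 4, face: up, owner: Ada]: owner is Ada, mark is dot — satisfies this, so Positive.
[mark: none, rank: 13, face: down, owner: Dee]: owner is Dee, mark is none — does not pass, so Negative.

Positive, Positive, Negative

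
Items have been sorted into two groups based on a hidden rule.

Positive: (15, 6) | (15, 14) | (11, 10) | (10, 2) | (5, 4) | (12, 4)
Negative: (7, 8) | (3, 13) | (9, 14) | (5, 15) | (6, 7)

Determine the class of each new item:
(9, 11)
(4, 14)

Negative, Negative

One predicate separates the groups cleanly: first > second.
(9, 11): 9 < 11 — does not satisfy this, so Negative. (4, 14): 4 < 14 — does not satisfy this, so Negative.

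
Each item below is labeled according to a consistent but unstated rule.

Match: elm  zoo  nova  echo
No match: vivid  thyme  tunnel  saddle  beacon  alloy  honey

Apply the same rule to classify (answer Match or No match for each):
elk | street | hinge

Match, No match, No match

The rule appears to be: length ≤ 4.
elk — length 3, hence Match.
street — length 6, hence No match.
hinge — length 5, hence No match.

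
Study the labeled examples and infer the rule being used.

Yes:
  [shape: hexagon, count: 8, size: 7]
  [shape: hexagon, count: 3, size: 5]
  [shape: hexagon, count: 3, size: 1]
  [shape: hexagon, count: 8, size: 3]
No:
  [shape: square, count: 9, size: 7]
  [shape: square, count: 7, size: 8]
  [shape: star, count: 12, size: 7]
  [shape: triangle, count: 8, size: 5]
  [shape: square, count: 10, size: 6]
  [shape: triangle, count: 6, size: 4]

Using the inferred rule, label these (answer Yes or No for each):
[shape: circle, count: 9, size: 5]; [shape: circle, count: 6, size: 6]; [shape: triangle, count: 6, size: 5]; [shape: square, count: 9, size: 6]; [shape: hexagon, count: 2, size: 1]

No, No, No, No, Yes

The simplest hypothesis consistent with all the labels is: shape is hexagon.
[shape: circle, count: 9, size: 5]: shape is circle — fails this test, so No.
[shape: circle, count: 6, size: 6]: shape is circle — fails this test, so No.
[shape: triangle, count: 6, size: 5]: shape is triangle — fails this test, so No.
[shape: square, count: 9, size: 6]: shape is square — fails this test, so No.
[shape: hexagon, count: 2, size: 1]: shape is hexagon — checks out, so Yes.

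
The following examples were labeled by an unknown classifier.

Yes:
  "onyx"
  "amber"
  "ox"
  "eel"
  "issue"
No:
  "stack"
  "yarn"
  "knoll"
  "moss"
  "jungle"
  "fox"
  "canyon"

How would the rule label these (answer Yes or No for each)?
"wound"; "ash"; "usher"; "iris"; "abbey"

No, Yes, Yes, Yes, Yes

Looking at the examples, the only property every 'Yes' case has and every 'No' case lacks is: starts with a vowel.
"wound": starts with 'w' — lacks this property, so No. "ash": starts with 'a' — satisfies this, so Yes. "usher": starts with 'u' — satisfies this, so Yes. "iris": starts with 'i' — satisfies this, so Yes. "abbey": starts with 'a' — satisfies this, so Yes.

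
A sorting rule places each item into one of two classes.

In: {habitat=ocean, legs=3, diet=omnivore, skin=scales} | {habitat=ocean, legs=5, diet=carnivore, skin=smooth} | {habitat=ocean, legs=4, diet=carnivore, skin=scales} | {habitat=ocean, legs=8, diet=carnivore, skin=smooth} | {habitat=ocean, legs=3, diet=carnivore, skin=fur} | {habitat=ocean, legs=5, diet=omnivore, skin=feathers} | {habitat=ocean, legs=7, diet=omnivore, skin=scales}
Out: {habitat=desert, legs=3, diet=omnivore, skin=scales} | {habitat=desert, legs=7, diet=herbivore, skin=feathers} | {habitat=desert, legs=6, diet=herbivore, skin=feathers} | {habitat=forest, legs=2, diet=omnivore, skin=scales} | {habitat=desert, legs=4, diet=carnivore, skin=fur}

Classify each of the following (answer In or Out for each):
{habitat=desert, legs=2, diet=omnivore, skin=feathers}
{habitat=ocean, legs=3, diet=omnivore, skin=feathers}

The rule appears to be: habitat is ocean.
{habitat=desert, legs=2, diet=omnivore, skin=feathers}: Out (habitat is desert).
{habitat=ocean, legs=3, diet=omnivore, skin=feathers}: In (habitat is ocean).

Out, In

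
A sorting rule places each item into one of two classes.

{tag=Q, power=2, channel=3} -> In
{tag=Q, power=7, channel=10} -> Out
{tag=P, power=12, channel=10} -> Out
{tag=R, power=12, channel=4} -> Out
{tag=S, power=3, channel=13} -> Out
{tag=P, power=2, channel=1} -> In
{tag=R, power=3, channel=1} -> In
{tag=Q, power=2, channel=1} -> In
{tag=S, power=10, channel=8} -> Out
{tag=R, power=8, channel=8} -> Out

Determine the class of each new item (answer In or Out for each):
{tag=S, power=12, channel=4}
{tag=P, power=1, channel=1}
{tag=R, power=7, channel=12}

Out, In, Out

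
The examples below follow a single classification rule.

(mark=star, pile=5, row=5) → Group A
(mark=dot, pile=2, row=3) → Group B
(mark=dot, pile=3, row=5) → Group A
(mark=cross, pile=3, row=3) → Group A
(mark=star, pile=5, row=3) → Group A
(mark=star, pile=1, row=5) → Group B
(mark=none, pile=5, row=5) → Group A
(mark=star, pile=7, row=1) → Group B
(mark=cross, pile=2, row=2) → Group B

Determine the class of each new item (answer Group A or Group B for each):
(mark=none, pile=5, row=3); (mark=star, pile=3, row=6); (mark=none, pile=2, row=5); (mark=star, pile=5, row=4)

All 'Group A' examples share one property — row ≥ 2 AND pile ≥ 3 — and every 'Group B' example lacks it.

Group A, Group A, Group B, Group A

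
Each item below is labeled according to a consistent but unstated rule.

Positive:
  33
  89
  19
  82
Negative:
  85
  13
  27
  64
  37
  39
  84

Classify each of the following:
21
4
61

A rule that fits every label: ≡ 5 (mod 7) — true of each 'Positive' example, false of each 'Negative' one.
21 → 21 mod 7 = 0 → Negative.
4 → 4 mod 7 = 4 → Negative.
61 → 61 mod 7 = 5 → Positive.

Negative, Negative, Positive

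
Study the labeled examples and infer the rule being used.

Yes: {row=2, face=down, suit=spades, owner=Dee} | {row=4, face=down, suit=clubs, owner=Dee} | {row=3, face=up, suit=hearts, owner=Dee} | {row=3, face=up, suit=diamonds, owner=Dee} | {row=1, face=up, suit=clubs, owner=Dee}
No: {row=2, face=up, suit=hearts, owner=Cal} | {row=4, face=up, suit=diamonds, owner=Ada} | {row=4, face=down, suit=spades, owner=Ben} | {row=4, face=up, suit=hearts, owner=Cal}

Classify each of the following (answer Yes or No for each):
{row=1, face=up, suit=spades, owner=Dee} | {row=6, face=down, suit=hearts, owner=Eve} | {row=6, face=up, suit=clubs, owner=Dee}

Yes, No, Yes

One predicate separates the groups cleanly: owner is Dee.
Yes: {row=1, face=up, suit=spades, owner=Dee}, since owner is Dee.
No: {row=6, face=down, suit=hearts, owner=Eve}, since owner is Eve.
Yes: {row=6, face=up, suit=clubs, owner=Dee}, since owner is Dee.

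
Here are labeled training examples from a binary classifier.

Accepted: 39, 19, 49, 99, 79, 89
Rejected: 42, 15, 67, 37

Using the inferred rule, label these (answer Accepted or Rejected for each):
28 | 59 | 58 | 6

Rejected, Accepted, Rejected, Rejected

'Accepted' ⟺ ends in digit 9.
28: Rejected (last digit 8).
59: Accepted (last digit 9).
58: Rejected (last digit 8).
6: Rejected (last digit 6).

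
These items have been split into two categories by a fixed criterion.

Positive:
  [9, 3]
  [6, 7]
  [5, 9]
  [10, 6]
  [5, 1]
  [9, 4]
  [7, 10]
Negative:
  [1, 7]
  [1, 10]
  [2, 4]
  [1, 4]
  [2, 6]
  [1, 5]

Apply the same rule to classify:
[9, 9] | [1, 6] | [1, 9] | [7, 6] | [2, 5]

Positive, Negative, Negative, Positive, Negative

'Positive' ⟺ first ≥ 3.
[9, 9] → first 9 → Positive.
[1, 6] → first 1 → Negative.
[1, 9] → first 1 → Negative.
[7, 6] → first 7 → Positive.
[2, 5] → first 2 → Negative.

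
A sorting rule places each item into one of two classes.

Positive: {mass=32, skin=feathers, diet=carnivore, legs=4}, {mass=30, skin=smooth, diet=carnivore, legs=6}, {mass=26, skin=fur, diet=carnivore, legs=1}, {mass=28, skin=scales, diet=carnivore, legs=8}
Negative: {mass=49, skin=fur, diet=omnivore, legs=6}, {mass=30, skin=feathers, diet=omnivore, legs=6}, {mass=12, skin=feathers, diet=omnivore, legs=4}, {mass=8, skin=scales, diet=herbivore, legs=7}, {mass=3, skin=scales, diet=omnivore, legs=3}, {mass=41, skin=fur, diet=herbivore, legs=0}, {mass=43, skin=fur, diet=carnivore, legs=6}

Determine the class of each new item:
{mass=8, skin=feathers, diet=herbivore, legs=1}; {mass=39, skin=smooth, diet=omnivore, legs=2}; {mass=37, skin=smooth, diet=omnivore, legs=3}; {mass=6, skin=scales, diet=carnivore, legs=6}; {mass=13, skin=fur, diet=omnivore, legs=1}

The classifier is using: diet is carnivore AND mass ≤ 32.
{mass=8, skin=feathers, diet=herbivore, legs=1} → diet is herbivore, mass = 8 → Negative.
{mass=39, skin=smooth, diet=omnivore, legs=2} → diet is omnivore, mass = 39 → Negative.
{mass=37, skin=smooth, diet=omnivore, legs=3} → diet is omnivore, mass = 37 → Negative.
{mass=6, skin=scales, diet=carnivore, legs=6} → diet is carnivore, mass = 6 → Positive.
{mass=13, skin=fur, diet=omnivore, legs=1} → diet is omnivore, mass = 13 → Negative.

Negative, Negative, Negative, Positive, Negative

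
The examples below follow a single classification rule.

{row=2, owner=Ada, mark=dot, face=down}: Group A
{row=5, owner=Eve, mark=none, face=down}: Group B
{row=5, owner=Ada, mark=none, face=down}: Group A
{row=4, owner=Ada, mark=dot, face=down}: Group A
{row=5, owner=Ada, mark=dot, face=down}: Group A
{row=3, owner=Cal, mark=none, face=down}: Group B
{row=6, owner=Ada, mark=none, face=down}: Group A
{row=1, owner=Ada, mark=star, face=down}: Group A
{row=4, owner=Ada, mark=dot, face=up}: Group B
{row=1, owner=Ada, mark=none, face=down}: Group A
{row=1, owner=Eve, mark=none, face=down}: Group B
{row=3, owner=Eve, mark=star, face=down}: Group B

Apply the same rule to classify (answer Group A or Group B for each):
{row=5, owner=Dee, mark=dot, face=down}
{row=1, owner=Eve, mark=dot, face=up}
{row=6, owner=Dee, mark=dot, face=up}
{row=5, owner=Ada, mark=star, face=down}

The classifier is using: face is down AND owner is Ada.
{row=5, owner=Dee, mark=dot, face=down} — face is down, owner is Dee, hence Group B. {row=1, owner=Eve, mark=dot, face=up} — face is up, owner is Eve, hence Group B. {row=6, owner=Dee, mark=dot, face=up} — face is up, owner is Dee, hence Group B. {row=5, owner=Ada, mark=star, face=down} — face is down, owner is Ada, hence Group A.

Group B, Group B, Group B, Group A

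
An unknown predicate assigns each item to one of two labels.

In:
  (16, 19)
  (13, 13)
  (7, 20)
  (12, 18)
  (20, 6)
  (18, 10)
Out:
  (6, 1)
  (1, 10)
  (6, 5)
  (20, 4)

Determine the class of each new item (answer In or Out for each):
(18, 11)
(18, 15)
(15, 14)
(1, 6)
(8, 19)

In, In, In, Out, In

The pattern is that an item is 'In' exactly when: sum ≥ 26.
(18, 11): 18+11 = 29 — meets the rule, so In.
(18, 15): 18+15 = 33 — meets the rule, so In.
(15, 14): 15+14 = 29 — meets the rule, so In.
(1, 6): 1+6 = 7 — fails this test, so Out.
(8, 19): 8+19 = 27 — meets the rule, so In.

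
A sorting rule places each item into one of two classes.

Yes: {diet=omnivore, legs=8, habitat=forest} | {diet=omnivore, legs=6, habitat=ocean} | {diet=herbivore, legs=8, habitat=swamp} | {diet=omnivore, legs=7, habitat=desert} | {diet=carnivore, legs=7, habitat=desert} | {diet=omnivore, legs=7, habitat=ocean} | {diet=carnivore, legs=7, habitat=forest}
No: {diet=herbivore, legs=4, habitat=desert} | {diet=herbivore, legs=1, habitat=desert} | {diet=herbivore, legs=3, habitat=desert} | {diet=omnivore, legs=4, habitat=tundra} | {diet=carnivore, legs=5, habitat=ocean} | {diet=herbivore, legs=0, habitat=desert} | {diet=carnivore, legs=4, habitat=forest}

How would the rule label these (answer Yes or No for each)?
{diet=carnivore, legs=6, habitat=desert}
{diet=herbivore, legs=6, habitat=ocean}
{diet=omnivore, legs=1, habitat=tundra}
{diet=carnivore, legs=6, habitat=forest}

Rule: legs ≥ 6. This holds for each 'Yes' example and fails for each 'No' one.
{diet=carnivore, legs=6, habitat=desert}: Yes (legs = 6).
{diet=herbivore, legs=6, habitat=ocean}: Yes (legs = 6).
{diet=omnivore, legs=1, habitat=tundra}: No (legs = 1).
{diet=carnivore, legs=6, habitat=forest}: Yes (legs = 6).

Yes, Yes, No, Yes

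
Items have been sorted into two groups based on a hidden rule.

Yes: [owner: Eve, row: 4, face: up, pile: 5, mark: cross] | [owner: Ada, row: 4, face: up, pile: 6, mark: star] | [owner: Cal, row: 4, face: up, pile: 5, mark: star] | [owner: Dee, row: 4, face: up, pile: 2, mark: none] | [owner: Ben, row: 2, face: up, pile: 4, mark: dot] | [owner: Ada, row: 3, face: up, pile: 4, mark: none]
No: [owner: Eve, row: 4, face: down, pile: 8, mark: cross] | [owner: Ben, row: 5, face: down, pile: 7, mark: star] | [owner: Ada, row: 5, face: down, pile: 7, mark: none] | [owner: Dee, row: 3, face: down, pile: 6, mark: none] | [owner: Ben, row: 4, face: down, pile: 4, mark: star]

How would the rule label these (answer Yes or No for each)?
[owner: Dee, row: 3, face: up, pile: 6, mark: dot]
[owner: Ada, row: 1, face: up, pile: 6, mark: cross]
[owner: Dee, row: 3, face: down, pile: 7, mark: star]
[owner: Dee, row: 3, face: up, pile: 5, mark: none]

Yes, Yes, No, Yes

The simplest hypothesis consistent with all the labels is: face is up.
[owner: Dee, row: 3, face: up, pile: 6, mark: dot]: face is up, qualifies → Yes.
[owner: Ada, row: 1, face: up, pile: 6, mark: cross]: face is up, qualifies → Yes.
[owner: Dee, row: 3, face: down, pile: 7, mark: star]: face is down, does not pass → No.
[owner: Dee, row: 3, face: up, pile: 5, mark: none]: face is up, qualifies → Yes.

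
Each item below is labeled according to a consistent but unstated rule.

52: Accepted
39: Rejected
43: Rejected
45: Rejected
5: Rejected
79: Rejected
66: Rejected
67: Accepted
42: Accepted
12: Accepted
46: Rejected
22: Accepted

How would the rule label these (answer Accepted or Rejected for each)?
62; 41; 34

Accepted, Rejected, Rejected

Rule: ≡ 2 (mod 5). This holds for each 'Accepted' example and fails for each 'Rejected' one.
Accepted: 62, since 62 mod 5 = 2. Rejected: 41, since 41 mod 5 = 1. Rejected: 34, since 34 mod 5 = 4.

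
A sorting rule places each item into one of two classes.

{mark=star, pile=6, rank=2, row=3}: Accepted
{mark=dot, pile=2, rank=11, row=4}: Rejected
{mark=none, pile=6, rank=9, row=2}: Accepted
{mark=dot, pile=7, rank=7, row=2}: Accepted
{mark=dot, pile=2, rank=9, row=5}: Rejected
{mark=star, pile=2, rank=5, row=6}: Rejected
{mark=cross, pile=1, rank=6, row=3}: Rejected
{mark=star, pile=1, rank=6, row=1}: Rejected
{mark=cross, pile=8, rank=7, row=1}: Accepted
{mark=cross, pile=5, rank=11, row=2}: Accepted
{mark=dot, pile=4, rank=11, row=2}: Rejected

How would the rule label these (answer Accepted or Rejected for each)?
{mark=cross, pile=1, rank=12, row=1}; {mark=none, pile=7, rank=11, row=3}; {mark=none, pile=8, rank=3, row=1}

The common property of the 'Accepted' items is: pile ≥ 5. No 'Rejected' item has it.
Rejected: {mark=cross, pile=1, rank=12, row=1}, since pile = 1.
Accepted: {mark=none, pile=7, rank=11, row=3}, since pile = 7.
Accepted: {mark=none, pile=8, rank=3, row=1}, since pile = 8.

Rejected, Accepted, Accepted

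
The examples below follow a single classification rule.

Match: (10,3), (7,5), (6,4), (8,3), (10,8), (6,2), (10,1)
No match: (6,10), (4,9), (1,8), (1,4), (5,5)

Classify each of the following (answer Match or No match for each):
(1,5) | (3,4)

No match, No match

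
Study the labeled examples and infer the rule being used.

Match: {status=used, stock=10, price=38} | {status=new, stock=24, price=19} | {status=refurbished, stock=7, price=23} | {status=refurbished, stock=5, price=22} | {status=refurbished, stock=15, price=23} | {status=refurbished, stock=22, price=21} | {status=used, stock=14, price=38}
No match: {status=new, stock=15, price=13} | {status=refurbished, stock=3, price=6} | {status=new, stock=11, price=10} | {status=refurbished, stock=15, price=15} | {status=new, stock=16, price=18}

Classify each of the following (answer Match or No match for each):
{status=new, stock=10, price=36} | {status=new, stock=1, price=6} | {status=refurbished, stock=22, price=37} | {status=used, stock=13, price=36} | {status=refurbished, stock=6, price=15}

Match, No match, Match, Match, No match

The common property of the 'Match' items is: price ≥ 19. No 'No match' item has it.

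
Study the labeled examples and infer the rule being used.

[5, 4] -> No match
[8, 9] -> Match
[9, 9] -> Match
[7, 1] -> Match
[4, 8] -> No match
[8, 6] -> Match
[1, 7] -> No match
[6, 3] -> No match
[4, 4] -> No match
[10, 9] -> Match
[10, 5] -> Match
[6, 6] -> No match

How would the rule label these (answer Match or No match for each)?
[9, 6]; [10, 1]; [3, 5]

One predicate separates the groups cleanly: first ≥ 7.
[9, 6] — first 9, hence Match.
[10, 1] — first 10, hence Match.
[3, 5] — first 3, hence No match.

Match, Match, No match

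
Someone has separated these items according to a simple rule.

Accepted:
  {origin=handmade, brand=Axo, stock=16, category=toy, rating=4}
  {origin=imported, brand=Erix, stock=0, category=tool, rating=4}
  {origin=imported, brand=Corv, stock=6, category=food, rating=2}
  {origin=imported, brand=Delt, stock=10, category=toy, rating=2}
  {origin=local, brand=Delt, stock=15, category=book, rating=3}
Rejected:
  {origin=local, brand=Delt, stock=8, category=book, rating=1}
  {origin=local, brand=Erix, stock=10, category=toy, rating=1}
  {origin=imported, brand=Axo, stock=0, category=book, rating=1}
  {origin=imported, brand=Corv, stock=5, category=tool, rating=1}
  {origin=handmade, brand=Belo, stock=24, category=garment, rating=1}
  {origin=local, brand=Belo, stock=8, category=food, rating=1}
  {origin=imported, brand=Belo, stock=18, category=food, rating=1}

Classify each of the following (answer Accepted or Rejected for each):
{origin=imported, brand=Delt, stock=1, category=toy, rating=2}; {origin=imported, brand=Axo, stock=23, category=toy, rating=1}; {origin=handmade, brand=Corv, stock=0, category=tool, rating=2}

Accepted, Rejected, Accepted

Every 'Accepted' example satisfies: rating ≥ 2. None of the 'Rejected' examples do.
{origin=imported, brand=Delt, stock=1, category=toy, rating=2}: rating = 2, passes → Accepted.
{origin=imported, brand=Axo, stock=23, category=toy, rating=1}: rating = 1, doesn't qualify → Rejected.
{origin=handmade, brand=Corv, stock=0, category=tool, rating=2}: rating = 2, passes → Accepted.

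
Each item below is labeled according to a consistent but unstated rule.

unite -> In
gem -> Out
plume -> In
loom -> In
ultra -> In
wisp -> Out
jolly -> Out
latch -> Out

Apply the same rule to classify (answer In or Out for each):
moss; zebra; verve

Out, In, In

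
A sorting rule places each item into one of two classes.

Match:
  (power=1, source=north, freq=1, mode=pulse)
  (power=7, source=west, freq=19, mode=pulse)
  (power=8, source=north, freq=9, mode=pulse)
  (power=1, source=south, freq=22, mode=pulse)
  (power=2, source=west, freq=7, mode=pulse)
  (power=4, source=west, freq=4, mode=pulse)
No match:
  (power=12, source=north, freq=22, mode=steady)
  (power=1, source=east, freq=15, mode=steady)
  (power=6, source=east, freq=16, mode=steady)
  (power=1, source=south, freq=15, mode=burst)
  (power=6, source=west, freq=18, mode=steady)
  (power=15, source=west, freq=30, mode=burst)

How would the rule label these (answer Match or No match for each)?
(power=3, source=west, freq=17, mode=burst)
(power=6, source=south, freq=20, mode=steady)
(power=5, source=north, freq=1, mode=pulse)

The distinguishing property — mode is pulse — holds for all the 'Match' cases and none of the 'No match' cases.
(power=3, source=west, freq=17, mode=burst): No match (mode is burst). (power=6, source=south, freq=20, mode=steady): No match (mode is steady). (power=5, source=north, freq=1, mode=pulse): Match (mode is pulse).

No match, No match, Match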